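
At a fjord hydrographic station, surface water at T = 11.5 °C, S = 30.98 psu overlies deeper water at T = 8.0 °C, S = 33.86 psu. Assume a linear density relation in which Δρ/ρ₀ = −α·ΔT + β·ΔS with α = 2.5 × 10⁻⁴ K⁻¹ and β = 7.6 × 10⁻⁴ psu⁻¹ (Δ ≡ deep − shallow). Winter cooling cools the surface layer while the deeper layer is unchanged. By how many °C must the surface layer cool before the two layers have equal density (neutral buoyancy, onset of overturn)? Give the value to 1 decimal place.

Neutral buoyancy requires Δρ = 0, i.e. −α(T_deep − T_surf′) + β(S_deep − S_surf) = 0.
T_surf′ = T_deep − (β/α)·ΔS = 8.0 − (7.6 × 10⁻⁴/2.5 × 10⁻⁴)·(+2.88) = -0.755 °C.
Cooling required: 11.5 − (-0.755) = 12.255 °C.

12.3 °C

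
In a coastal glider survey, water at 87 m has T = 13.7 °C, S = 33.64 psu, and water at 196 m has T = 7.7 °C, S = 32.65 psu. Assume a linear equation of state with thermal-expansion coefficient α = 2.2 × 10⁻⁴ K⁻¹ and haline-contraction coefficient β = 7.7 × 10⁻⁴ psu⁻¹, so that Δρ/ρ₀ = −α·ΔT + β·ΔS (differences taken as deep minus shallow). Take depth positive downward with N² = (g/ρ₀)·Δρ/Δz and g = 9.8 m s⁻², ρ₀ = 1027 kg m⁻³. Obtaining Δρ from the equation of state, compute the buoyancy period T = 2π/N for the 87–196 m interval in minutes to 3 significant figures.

14.8 min

ΔT = -6.0 K, ΔS = -0.99 psu (deep − shallow).
Δρ/ρ₀ = −αΔT + βΔS = 1.32 × 10⁻³ − 7.623 × 10⁻⁴ = 5.577 × 10⁻⁴, so Δρ ≈ 0.5728 kg m⁻³.
N² = (g/ρ₀)·Δρ/Δz = g·(Δρ/ρ₀)/Δz = 9.8 × 5.577 × 10⁻⁴ / 109 = 5.0142 × 10⁻⁵ s⁻².
N = √(5.0142 × 10⁻⁵) = 7.0811 × 10⁻³ rad s⁻¹ → T = 2π/N = 887.32 s = 14.789 min ≈ 14.8 min.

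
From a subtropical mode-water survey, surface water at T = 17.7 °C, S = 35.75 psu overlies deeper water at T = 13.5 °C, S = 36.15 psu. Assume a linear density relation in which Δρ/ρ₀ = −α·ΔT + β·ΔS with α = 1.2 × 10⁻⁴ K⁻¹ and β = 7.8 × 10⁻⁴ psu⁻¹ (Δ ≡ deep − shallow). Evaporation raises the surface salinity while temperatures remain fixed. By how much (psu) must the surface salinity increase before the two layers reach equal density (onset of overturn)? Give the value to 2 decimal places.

Neutral buoyancy requires −α(T_deep − T_surf) + β(S_deep − S_surf′) = 0.
S_surf′ = S_deep − (α/β)·ΔT = 36.15 − (1.2 × 10⁻⁴/7.8 × 10⁻⁴)·(-4.2) = 36.7962 psu.
Increase required: 36.7962 − 35.75 = 1.0462 psu.

1.05 psu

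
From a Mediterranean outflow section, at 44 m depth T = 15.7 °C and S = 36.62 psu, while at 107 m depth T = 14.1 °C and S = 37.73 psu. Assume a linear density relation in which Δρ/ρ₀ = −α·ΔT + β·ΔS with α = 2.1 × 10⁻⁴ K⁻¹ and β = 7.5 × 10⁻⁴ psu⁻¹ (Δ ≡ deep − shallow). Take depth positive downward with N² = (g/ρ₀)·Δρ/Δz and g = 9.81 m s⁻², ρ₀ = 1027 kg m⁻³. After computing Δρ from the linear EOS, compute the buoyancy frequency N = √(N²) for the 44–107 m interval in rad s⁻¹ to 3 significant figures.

0.0135 rad s⁻¹

ΔT = -1.6 K, ΔS = +1.11 psu (deep − shallow).
Δρ/ρ₀ = −αΔT + βΔS = 3.36 × 10⁻⁴ + 8.325 × 10⁻⁴ = 1.1685 × 10⁻³, so Δρ ≈ 1.200 kg m⁻³.
N² = (g/ρ₀)·Δρ/Δz = g·(Δρ/ρ₀)/Δz = 9.81 × 1.1685 × 10⁻³ / 63 = 1.8195 × 10⁻⁴ s⁻².
N = √(1.8195 × 10⁻⁴) = 0.013489 rad s⁻¹ ≈ 0.0135 rad s⁻¹.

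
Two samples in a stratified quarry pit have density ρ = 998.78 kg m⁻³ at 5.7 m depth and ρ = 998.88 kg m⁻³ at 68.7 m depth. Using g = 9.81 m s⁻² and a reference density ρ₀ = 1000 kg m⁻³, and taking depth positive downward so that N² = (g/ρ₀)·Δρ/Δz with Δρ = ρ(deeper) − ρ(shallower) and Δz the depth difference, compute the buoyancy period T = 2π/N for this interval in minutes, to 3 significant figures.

Δρ = 998.88 − 998.78 = 0.10 kg m⁻³ over Δz = 68.7 − 5.7 = 63 m.
N² = (9.81/1000) × (0.10/63) = 1.5571 × 10⁻⁵ s⁻².
N = √(1.5571 × 10⁻⁵) = 3.9460 × 10⁻³ rad s⁻¹, so T = 2π/N = 1.5923 × 10³ s = 26.538 min ≈ 26.5 min.

26.5 min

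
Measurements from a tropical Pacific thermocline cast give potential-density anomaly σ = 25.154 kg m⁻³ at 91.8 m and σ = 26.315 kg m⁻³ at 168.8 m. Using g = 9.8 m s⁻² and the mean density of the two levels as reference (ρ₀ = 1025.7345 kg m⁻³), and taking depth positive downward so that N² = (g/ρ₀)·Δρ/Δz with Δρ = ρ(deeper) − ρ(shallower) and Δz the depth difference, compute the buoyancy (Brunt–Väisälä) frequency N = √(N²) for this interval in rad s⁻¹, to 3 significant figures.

0.0120 rad s⁻¹

Δρ = 1026.315 − 1025.154 = 1.161 kg m⁻³ over Δz = 168.8 − 91.8 = 77 m.
N² = (9.8/1025.7345) × (1.161/77) = 1.4406 × 10⁻⁴ s⁻².
N = √(1.4406 × 10⁻⁴) = 0.012002 rad s⁻¹ ≈ 0.0120 rad s⁻¹.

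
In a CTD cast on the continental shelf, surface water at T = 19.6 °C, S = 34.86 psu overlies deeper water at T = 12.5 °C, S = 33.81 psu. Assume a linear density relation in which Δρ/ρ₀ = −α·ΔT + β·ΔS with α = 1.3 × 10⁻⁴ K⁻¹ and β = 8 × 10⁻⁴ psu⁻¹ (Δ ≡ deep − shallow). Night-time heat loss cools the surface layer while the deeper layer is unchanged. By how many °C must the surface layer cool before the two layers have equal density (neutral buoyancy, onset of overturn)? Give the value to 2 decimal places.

Neutral buoyancy requires Δρ = 0, i.e. −α(T_deep − T_surf′) + β(S_deep − S_surf) = 0.
T_surf′ = T_deep − (β/α)·ΔS = 12.5 − (8 × 10⁻⁴/1.3 × 10⁻⁴)·(-1.05) = 18.9615 °C.
Cooling required: 19.6 − (18.9615) = 0.6385 °C.

0.64 °C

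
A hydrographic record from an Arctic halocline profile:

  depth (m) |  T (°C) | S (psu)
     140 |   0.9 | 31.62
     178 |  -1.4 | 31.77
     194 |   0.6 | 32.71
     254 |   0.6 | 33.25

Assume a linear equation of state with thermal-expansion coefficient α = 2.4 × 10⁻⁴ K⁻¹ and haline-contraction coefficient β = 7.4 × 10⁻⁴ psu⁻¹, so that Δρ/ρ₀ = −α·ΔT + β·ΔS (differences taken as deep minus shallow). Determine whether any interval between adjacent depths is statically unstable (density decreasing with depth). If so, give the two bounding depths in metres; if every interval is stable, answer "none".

none

Evaluate Δρ/ρ₀ = −αΔT + βΔS across each adjacent pair:
  140–178 m: −αΔT+βΔS = −(2.4 × 10⁻⁴)(-2.3)+(7.4 × 10⁻⁴)(+0.15) = 6.6 × 10⁻⁴ → stable
  178–194 m: −αΔT+βΔS = −(2.4 × 10⁻⁴)(+2.0)+(7.4 × 10⁻⁴)(+0.94) = 2.2 × 10⁻⁴ → stable
  194–254 m: −αΔT+βΔS = −(2.4 × 10⁻⁴)(+0.0)+(7.4 × 10⁻⁴)(+0.54) = 4.0 × 10⁻⁴ → stable
Every interval has Δρ > 0: the column is stably stratified throughout.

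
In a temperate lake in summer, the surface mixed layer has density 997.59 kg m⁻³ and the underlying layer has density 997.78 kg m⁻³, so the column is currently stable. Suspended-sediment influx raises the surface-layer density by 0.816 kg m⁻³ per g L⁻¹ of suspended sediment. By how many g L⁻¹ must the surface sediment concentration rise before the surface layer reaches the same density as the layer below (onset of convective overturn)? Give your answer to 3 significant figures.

Density deficit of the surface layer: 997.78 − 997.59 = 0.19 kg m⁻³.
Required change = 0.19 / 0.816 = 0.233 g L⁻¹.

0.233 g L⁻¹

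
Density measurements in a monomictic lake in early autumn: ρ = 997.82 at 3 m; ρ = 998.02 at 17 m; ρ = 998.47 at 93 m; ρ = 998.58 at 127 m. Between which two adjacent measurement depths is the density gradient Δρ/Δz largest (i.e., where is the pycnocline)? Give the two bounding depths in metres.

3–17 m

Compute the density gradient over each adjacent pair:
  3–17 m: Δρ/Δz = 0.20/14 = 0.014 kg m⁻⁴
  17–93 m: Δρ/Δz = 0.45/76 = 5.9 × 10⁻³ kg m⁻⁴
  93–127 m: Δρ/Δz = 0.11/34 = 3.2 × 10⁻³ kg m⁻⁴
The largest gradient is in the 3–17 m interval — the pycnocline.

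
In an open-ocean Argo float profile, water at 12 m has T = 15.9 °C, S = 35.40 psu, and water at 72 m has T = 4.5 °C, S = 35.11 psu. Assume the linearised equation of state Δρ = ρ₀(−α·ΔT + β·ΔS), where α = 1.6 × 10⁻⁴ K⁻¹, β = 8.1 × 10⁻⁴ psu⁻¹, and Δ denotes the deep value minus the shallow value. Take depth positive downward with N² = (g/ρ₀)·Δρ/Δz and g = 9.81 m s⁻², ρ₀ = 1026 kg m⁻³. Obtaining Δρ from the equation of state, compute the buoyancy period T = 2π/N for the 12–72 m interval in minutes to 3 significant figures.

ΔT = -11.4 K, ΔS = -0.29 psu (deep − shallow).
Δρ/ρ₀ = −αΔT + βΔS = 1.824 × 10⁻³ − 2.349 × 10⁻⁴ = 1.5891 × 10⁻³, so Δρ ≈ 1.630 kg m⁻³.
N² = (g/ρ₀)·Δρ/Δz = g·(Δρ/ρ₀)/Δz = 9.81 × 1.5891 × 10⁻³ / 60 = 2.5982 × 10⁻⁴ s⁻².
N = √(2.5982 × 10⁻⁴) = 0.016119 rad s⁻¹ → T = 2π/N = 389.80 s = 6.4967 min ≈ 6.50 min.

6.50 min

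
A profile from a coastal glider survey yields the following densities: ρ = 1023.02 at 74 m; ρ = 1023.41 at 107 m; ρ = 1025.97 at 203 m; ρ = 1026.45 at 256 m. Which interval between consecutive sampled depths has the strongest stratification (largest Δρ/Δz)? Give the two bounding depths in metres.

107–203 m

Compute the density gradient over each adjacent pair:
  74–107 m: Δρ/Δz = 0.39/33 = 0.012 kg m⁻⁴
  107–203 m: Δρ/Δz = 2.56/96 = 0.027 kg m⁻⁴
  203–256 m: Δρ/Δz = 0.48/53 = 9.1 × 10⁻³ kg m⁻⁴
The largest gradient is in the 107–203 m interval — the pycnocline.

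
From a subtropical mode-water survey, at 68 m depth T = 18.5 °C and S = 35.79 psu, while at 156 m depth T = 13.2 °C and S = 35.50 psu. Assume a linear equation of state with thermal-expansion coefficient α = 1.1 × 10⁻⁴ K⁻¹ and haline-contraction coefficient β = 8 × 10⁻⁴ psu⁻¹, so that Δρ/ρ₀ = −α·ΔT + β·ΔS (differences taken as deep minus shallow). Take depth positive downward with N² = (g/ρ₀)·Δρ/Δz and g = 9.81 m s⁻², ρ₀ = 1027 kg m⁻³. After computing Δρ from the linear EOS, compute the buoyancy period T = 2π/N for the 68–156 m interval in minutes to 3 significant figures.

ΔT = -5.3 K, ΔS = -0.29 psu (deep − shallow).
Δρ/ρ₀ = −αΔT + βΔS = 5.83 × 10⁻⁴ − 2.32 × 10⁻⁴ = 3.51 × 10⁻⁴, so Δρ ≈ 0.3605 kg m⁻³.
N² = (g/ρ₀)·Δρ/Δz = g·(Δρ/ρ₀)/Δz = 9.81 × 3.51 × 10⁻⁴ / 88 = 3.9129 × 10⁻⁵ s⁻².
N = √(3.9129 × 10⁻⁵) = 6.2553 × 10⁻³ rad s⁻¹ → T = 2π/N = 1.0045 × 10³ s = 16.742 min ≈ 16.7 min.

16.7 min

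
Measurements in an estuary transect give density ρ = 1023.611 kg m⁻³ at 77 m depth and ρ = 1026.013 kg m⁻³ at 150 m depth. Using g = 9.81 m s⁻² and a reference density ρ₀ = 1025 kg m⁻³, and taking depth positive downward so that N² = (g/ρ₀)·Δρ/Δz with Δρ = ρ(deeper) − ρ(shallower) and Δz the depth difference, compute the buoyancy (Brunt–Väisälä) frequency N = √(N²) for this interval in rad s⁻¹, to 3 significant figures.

0.0177 rad s⁻¹

Δρ = 1026.013 − 1023.611 = 2.402 kg m⁻³ over Δz = 150 − 77 = 73 m.
N² = (9.81/1025) × (2.402/73) = 3.1492 × 10⁻⁴ s⁻².
N = √(3.1492 × 10⁻⁴) = 0.017746 rad s⁻¹ ≈ 0.0177 rad s⁻¹.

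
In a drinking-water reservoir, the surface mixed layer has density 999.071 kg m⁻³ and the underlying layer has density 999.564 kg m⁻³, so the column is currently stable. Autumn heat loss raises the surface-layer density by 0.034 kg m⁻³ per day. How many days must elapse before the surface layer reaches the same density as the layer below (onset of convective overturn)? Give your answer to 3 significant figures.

14.5 days

Density deficit of the surface layer: 999.564 − 999.071 = 0.493 kg m⁻³.
Required change = 0.493 / 0.034 = 14.5 days.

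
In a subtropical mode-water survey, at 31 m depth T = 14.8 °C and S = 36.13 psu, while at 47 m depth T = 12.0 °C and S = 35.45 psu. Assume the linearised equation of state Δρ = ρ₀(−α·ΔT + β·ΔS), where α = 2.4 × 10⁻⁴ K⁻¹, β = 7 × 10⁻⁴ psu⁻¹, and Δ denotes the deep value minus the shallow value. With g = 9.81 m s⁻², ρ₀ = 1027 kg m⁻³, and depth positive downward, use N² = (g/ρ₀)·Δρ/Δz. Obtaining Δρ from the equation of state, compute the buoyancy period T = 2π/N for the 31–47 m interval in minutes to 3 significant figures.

9.55 min

ΔT = -2.8 K, ΔS = -0.68 psu (deep − shallow).
Δρ/ρ₀ = −αΔT + βΔS = 6.72 × 10⁻⁴ − 4.76 × 10⁻⁴ = 1.96 × 10⁻⁴, so Δρ ≈ 0.2013 kg m⁻³.
N² = (g/ρ₀)·Δρ/Δz = g·(Δρ/ρ₀)/Δz = 9.81 × 1.96 × 10⁻⁴ / 16 = 1.2017 × 10⁻⁴ s⁻².
N = √(1.2017 × 10⁻⁴) = 0.010962 rad s⁻¹ → T = 2π/N = 573.18 s = 9.5530 min ≈ 9.55 min.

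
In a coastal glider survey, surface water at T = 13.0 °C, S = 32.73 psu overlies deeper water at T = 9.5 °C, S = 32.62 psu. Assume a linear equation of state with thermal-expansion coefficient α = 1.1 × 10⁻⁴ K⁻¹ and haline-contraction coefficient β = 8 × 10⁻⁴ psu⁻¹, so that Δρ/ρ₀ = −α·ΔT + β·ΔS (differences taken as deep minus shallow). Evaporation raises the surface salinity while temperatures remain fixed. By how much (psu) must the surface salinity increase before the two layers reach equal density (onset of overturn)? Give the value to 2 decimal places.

Neutral buoyancy requires −α(T_deep − T_surf) + β(S_deep − S_surf′) = 0.
S_surf′ = S_deep − (α/β)·ΔT = 32.62 − (1.1 × 10⁻⁴/8 × 10⁻⁴)·(-3.5) = 33.1013 psu.
Increase required: 33.1013 − 32.73 = 0.3713 psu.

0.37 psu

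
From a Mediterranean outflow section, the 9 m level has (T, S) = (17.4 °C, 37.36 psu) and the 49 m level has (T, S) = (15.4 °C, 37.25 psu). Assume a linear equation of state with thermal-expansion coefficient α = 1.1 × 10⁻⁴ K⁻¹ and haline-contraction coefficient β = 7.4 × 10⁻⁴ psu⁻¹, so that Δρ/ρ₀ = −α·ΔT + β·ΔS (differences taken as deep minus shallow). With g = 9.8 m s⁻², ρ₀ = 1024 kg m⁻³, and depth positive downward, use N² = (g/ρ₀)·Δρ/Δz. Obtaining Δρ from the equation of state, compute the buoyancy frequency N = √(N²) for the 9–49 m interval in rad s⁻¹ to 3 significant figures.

5.83 × 10⁻³ rad s⁻¹

ΔT = -2.0 K, ΔS = -0.11 psu (deep − shallow).
Δρ/ρ₀ = −αΔT + βΔS = 2.20 × 10⁻⁴ − 8.14 × 10⁻⁵ = 1.386 × 10⁻⁴, so Δρ ≈ 0.1419 kg m⁻³.
N² = (g/ρ₀)·Δρ/Δz = g·(Δρ/ρ₀)/Δz = 9.8 × 1.386 × 10⁻⁴ / 40 = 3.3957 × 10⁻⁵ s⁻².
N = √(3.3957 × 10⁻⁵) = 5.8273 × 10⁻³ rad s⁻¹ ≈ 5.83 × 10⁻³ rad s⁻¹.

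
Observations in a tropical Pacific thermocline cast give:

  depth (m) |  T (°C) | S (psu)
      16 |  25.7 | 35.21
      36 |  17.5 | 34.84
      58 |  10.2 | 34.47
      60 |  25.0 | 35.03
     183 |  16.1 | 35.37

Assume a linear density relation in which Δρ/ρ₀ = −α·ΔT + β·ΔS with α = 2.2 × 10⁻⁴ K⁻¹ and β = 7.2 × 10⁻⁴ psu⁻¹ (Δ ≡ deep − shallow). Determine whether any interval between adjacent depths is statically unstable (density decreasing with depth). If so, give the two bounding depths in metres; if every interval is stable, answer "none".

58–60 m

Evaluate Δρ/ρ₀ = −αΔT + βΔS across each adjacent pair:
  16–36 m: −αΔT+βΔS = −(2.2 × 10⁻⁴)(-8.2)+(7.2 × 10⁻⁴)(-0.37) = 1.5 × 10⁻³ → stable
  36–58 m: −αΔT+βΔS = −(2.2 × 10⁻⁴)(-7.3)+(7.2 × 10⁻⁴)(-0.37) = 1.3 × 10⁻³ → stable
  58–60 m: −αΔT+βΔS = −(2.2 × 10⁻⁴)(+14.8)+(7.2 × 10⁻⁴)(+0.56) = -2.9 × 10⁻³ → UNSTABLE
  60–183 m: −αΔT+βΔS = −(2.2 × 10⁻⁴)(-8.9)+(7.2 × 10⁻⁴)(+0.34) = 2.2 × 10⁻³ → stable
The 58–60 m interval has Δρ < 0: lighter water underlies denser water.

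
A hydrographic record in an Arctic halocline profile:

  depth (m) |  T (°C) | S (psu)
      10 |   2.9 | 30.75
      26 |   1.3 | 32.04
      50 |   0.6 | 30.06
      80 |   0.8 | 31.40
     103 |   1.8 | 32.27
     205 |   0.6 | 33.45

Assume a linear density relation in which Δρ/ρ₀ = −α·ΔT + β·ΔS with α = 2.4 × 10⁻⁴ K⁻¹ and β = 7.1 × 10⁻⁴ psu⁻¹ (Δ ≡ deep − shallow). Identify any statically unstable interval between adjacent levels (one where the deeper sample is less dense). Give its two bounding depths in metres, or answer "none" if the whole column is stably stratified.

26–50 m

Evaluate Δρ/ρ₀ = −αΔT + βΔS across each adjacent pair:
  10–26 m: −αΔT+βΔS = −(2.4 × 10⁻⁴)(-1.6)+(7.1 × 10⁻⁴)(+1.29) = 1.3 × 10⁻³ → stable
  26–50 m: −αΔT+βΔS = −(2.4 × 10⁻⁴)(-0.7)+(7.1 × 10⁻⁴)(-1.98) = -1.2 × 10⁻³ → UNSTABLE
  50–80 m: −αΔT+βΔS = −(2.4 × 10⁻⁴)(+0.2)+(7.1 × 10⁻⁴)(+1.34) = 9.0 × 10⁻⁴ → stable
  80–103 m: −αΔT+βΔS = −(2.4 × 10⁻⁴)(+1.0)+(7.1 × 10⁻⁴)(+0.87) = 3.8 × 10⁻⁴ → stable
  103–205 m: −αΔT+βΔS = −(2.4 × 10⁻⁴)(-1.2)+(7.1 × 10⁻⁴)(+1.18) = 1.1 × 10⁻³ → stable
The 26–50 m interval has Δρ < 0: lighter water underlies denser water.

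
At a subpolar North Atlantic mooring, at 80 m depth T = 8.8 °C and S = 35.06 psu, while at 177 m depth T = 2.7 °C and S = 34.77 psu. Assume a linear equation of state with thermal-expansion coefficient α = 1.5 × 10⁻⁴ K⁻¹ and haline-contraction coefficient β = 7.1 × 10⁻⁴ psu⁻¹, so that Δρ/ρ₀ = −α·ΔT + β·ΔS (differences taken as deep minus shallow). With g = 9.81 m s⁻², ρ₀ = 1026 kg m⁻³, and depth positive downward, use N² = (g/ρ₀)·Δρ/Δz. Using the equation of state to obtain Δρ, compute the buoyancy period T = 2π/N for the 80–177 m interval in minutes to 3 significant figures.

12.4 min

ΔT = -6.1 K, ΔS = -0.29 psu (deep − shallow).
Δρ/ρ₀ = −αΔT + βΔS = 9.15 × 10⁻⁴ − 2.059 × 10⁻⁴ = 7.091 × 10⁻⁴, so Δρ ≈ 0.7275 kg m⁻³.
N² = (g/ρ₀)·Δρ/Δz = g·(Δρ/ρ₀)/Δz = 9.81 × 7.091 × 10⁻⁴ / 97 = 7.1714 × 10⁻⁵ s⁻².
N = √(7.1714 × 10⁻⁵) = 8.4684 × 10⁻³ rad s⁻¹ → T = 2π/N = 741.96 s = 12.366 min ≈ 12.4 min.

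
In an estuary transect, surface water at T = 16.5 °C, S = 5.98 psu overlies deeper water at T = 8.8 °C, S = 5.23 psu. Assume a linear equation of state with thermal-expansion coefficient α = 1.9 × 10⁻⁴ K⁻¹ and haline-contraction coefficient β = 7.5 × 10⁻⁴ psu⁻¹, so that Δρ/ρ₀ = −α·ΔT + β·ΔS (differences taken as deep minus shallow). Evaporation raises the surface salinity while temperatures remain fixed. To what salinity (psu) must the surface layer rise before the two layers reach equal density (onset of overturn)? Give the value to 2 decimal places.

7.18 psu

Neutral buoyancy requires −α(T_deep − T_surf) + β(S_deep − S_surf′) = 0.
S_surf′ = S_deep − (α/β)·ΔT = 5.23 − (1.9 × 10⁻⁴/7.5 × 10⁻⁴)·(-7.7) = 7.1807 psu.
Increase required: 7.1807 − 5.98 = 1.2007 psu.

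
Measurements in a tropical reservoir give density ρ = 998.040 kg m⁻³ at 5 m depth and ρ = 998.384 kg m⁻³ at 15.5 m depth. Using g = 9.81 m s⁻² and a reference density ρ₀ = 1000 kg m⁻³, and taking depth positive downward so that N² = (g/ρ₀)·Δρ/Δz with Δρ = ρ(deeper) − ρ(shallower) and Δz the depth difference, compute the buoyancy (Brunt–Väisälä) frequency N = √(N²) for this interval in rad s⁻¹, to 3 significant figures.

0.0179 rad s⁻¹

Δρ = 998.384 − 998.040 = 0.344 kg m⁻³ over Δz = 15.5 − 5 = 10.5 m.
N² = (9.81/1000) × (0.344/10.5) = 3.2139 × 10⁻⁴ s⁻².
N = √(3.2139 × 10⁻⁴) = 0.017927 rad s⁻¹ ≈ 0.0179 rad s⁻¹.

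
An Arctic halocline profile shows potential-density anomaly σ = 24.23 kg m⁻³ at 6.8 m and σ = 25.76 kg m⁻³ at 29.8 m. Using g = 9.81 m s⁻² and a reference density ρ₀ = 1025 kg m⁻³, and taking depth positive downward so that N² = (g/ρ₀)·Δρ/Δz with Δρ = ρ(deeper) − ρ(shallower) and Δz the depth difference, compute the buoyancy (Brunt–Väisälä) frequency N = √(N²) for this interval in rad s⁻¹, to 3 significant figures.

Δρ = 1025.76 − 1024.23 = 1.53 kg m⁻³ over Δz = 29.8 − 6.8 = 23 m.
N² = (9.81/1025) × (1.53/23) = 6.3666 × 10⁻⁴ s⁻².
N = √(6.3666 × 10⁻⁴) = 0.025232 rad s⁻¹ ≈ 0.0252 rad s⁻¹.

0.0252 rad s⁻¹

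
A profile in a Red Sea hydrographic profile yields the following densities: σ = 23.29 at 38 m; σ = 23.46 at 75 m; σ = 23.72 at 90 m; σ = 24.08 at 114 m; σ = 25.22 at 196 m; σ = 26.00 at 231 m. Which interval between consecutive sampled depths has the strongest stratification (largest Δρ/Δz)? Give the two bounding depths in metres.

196–231 m

Compute the density gradient over each adjacent pair:
  38–75 m: Δρ/Δz = 0.17/37 = 4.6 × 10⁻³ kg m⁻⁴
  75–90 m: Δρ/Δz = 0.26/15 = 0.017 kg m⁻⁴
  90–114 m: Δρ/Δz = 0.36/24 = 0.015 kg m⁻⁴
  114–196 m: Δρ/Δz = 1.14/82 = 0.014 kg m⁻⁴
  196–231 m: Δρ/Δz = 0.78/35 = 0.022 kg m⁻⁴
The largest gradient is in the 196–231 m interval — the pycnocline.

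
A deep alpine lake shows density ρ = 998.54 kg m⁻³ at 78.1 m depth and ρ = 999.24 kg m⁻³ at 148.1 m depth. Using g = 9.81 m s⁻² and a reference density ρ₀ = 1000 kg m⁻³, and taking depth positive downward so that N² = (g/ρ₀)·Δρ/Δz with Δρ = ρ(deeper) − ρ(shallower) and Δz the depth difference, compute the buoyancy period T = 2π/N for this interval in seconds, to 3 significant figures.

Δρ = 999.24 − 998.54 = 0.70 kg m⁻³ over Δz = 148.1 − 78.1 = 70 m.
N² = (9.81/1000) × (0.70/70) = 9.8100 × 10⁻⁵ s⁻².
N = √(9.8100 × 10⁻⁵) = 9.9045 × 10⁻³ rad s⁻¹, so T = 2π/N = 634.38 s ≈ 634 s.

634 s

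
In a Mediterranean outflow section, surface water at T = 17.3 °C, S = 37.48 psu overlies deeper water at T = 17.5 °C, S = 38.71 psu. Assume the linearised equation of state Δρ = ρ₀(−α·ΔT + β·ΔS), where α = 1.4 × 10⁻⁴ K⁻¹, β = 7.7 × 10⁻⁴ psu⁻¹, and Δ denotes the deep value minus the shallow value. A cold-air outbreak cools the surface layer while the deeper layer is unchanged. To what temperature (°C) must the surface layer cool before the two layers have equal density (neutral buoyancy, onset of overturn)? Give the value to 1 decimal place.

10.7 °C

Neutral buoyancy requires Δρ = 0, i.e. −α(T_deep − T_surf′) + β(S_deep − S_surf) = 0.
T_surf′ = T_deep − (β/α)·ΔS = 17.5 − (7.7 × 10⁻⁴/1.4 × 10⁻⁴)·(+1.23) = 10.735 °C.
Cooling required: 17.3 − (10.735) = 6.565 °C.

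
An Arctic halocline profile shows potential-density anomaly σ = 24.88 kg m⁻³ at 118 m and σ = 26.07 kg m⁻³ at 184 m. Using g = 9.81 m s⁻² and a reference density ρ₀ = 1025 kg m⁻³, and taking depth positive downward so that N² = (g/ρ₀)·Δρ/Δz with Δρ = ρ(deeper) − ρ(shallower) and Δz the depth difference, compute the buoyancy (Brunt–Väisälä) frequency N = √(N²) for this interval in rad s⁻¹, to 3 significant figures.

0.0131 rad s⁻¹

Δρ = 1026.07 − 1024.88 = 1.19 kg m⁻³ over Δz = 184 − 118 = 66 m.
N² = (9.81/1025) × (1.19/66) = 1.7256 × 10⁻⁴ s⁻².
N = √(1.7256 × 10⁻⁴) = 0.013136 rad s⁻¹ ≈ 0.0131 rad s⁻¹.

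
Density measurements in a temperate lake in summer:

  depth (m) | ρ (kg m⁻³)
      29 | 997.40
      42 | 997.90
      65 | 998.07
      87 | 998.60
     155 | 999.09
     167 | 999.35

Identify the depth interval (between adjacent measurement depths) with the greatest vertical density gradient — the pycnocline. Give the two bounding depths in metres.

29–42 m

Compute the density gradient over each adjacent pair:
  29–42 m: Δρ/Δz = 0.50/13 = 0.038 kg m⁻⁴
  42–65 m: Δρ/Δz = 0.17/23 = 7.4 × 10⁻³ kg m⁻⁴
  65–87 m: Δρ/Δz = 0.53/22 = 0.024 kg m⁻⁴
  87–155 m: Δρ/Δz = 0.49/68 = 7.2 × 10⁻³ kg m⁻⁴
  155–167 m: Δρ/Δz = 0.26/12 = 0.022 kg m⁻⁴
The largest gradient is in the 29–42 m interval — the pycnocline.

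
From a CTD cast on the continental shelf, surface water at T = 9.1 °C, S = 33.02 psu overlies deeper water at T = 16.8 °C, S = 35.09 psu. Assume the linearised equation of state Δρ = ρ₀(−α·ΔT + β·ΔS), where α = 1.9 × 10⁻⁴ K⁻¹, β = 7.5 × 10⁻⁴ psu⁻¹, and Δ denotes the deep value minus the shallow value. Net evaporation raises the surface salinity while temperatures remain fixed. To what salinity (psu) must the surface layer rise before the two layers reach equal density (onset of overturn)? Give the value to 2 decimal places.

33.14 psu

Neutral buoyancy requires −α(T_deep − T_surf) + β(S_deep − S_surf′) = 0.
S_surf′ = S_deep − (α/β)·ΔT = 35.09 − (1.9 × 10⁻⁴/7.5 × 10⁻⁴)·(+7.7) = 33.1393 psu.
Increase required: 33.1393 − 33.02 = 0.1193 psu.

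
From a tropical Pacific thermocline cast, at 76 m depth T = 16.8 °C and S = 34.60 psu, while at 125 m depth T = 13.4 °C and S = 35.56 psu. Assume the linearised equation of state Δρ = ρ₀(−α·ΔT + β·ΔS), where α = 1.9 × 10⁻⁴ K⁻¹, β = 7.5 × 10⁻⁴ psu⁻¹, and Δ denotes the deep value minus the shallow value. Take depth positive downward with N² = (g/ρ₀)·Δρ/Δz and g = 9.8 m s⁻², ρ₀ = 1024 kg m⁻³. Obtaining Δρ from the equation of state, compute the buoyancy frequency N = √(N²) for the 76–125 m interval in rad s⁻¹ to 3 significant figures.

0.0165 rad s⁻¹

ΔT = -3.4 K, ΔS = +0.96 psu (deep − shallow).
Δρ/ρ₀ = −αΔT + βΔS = 6.46 × 10⁻⁴ + 7.20 × 10⁻⁴ = 1.366 × 10⁻³, so Δρ ≈ 1.399 kg m⁻³.
N² = (g/ρ₀)·Δρ/Δz = g·(Δρ/ρ₀)/Δz = 9.8 × 1.366 × 10⁻³ / 49 = 2.7320 × 10⁻⁴ s⁻².
N = √(2.7320 × 10⁻⁴) = 0.016529 rad s⁻¹ ≈ 0.0165 rad s⁻¹.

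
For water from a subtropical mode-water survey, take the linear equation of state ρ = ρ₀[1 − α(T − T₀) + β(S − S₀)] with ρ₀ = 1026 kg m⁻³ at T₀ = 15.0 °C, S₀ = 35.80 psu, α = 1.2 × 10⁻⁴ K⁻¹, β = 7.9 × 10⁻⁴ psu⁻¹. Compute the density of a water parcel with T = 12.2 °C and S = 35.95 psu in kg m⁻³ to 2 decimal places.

1026.47 kg m⁻³

T − T₀ = -2.8 K, S − S₀ = +0.15 psu.
Bracket = 1 − α·(-2.8) + β·(+0.15) = 1 + (4.545 × 10⁻⁴) = 1.0004545.
ρ = 1026 × 1.0004545 = 1026.47 kg m⁻³.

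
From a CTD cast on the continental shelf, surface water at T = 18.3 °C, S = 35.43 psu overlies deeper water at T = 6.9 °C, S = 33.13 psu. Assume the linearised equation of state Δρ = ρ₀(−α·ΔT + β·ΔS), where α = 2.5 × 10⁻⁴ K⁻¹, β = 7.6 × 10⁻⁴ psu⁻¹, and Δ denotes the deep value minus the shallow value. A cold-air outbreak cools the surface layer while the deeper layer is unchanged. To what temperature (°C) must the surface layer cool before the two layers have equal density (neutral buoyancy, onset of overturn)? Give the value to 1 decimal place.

Neutral buoyancy requires Δρ = 0, i.e. −α(T_deep − T_surf′) + β(S_deep − S_surf) = 0.
T_surf′ = T_deep − (β/α)·ΔS = 6.9 − (7.6 × 10⁻⁴/2.5 × 10⁻⁴)·(-2.30) = 13.892 °C.
Cooling required: 18.3 − (13.892) = 4.408 °C.

13.9 °C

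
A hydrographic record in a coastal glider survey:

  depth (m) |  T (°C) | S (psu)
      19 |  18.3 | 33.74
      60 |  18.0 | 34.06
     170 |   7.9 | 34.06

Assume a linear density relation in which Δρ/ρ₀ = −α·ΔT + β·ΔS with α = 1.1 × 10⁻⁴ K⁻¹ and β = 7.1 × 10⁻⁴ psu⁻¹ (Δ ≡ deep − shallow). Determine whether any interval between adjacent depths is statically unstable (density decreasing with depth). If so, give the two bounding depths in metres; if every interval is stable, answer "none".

Evaluate Δρ/ρ₀ = −αΔT + βΔS across each adjacent pair:
  19–60 m: −αΔT+βΔS = −(1.1 × 10⁻⁴)(-0.3)+(7.1 × 10⁻⁴)(+0.32) = 2.6 × 10⁻⁴ → stable
  60–170 m: −αΔT+βΔS = −(1.1 × 10⁻⁴)(-10.1)+(7.1 × 10⁻⁴)(+0.00) = 1.1 × 10⁻³ → stable
Every interval has Δρ > 0: the column is stably stratified throughout.

none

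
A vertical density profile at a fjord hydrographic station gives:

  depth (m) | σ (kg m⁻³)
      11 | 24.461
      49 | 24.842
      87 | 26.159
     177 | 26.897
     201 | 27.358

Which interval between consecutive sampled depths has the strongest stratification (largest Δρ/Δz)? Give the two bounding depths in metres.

Compute the density gradient over each adjacent pair:
  11–49 m: Δρ/Δz = 0.381/38 = 0.010 kg m⁻⁴
  49–87 m: Δρ/Δz = 1.317/38 = 0.035 kg m⁻⁴
  87–177 m: Δρ/Δz = 0.738/90 = 8.2 × 10⁻³ kg m⁻⁴
  177–201 m: Δρ/Δz = 0.461/24 = 0.019 kg m⁻⁴
The largest gradient is in the 49–87 m interval — the pycnocline.

49–87 m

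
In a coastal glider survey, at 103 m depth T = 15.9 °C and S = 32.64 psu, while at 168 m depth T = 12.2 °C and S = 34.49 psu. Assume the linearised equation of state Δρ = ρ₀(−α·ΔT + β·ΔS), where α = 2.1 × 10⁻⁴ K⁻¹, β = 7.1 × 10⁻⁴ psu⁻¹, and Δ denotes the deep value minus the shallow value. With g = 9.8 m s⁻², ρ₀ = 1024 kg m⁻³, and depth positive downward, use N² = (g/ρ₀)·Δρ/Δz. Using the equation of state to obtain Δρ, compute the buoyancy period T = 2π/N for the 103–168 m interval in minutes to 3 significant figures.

ΔT = -3.7 K, ΔS = +1.85 psu (deep − shallow).
Δρ/ρ₀ = −αΔT + βΔS = 7.77 × 10⁻⁴ + 1.3135 × 10⁻³ = 2.0905 × 10⁻³, so Δρ ≈ 2.141 kg m⁻³.
N² = (g/ρ₀)·Δρ/Δz = g·(Δρ/ρ₀)/Δz = 9.8 × 2.0905 × 10⁻³ / 65 = 3.1518 × 10⁻⁴ s⁻².
N = √(3.1518 × 10⁻⁴) = 0.017753 rad s⁻¹ → T = 2π/N = 353.92 s = 5.8987 min ≈ 5.90 min.

5.90 min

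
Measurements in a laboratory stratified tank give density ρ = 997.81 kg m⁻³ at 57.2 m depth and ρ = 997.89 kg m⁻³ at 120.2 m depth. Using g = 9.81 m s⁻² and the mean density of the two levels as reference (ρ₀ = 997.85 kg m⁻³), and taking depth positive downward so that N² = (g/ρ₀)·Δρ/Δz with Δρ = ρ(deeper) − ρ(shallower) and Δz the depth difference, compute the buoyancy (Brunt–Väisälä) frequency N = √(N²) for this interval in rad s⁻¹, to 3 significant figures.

3.53 × 10⁻³ rad s⁻¹

Δρ = 997.89 − 997.81 = 0.08 kg m⁻³ over Δz = 120.2 − 57.2 = 63 m.
N² = (9.81/997.85) × (0.08/63) = 1.2484 × 10⁻⁵ s⁻².
N = √(1.2484 × 10⁻⁵) = 3.5333 × 10⁻³ rad s⁻¹ ≈ 3.53 × 10⁻³ rad s⁻¹.
N² > 0, so the interval is statically stable.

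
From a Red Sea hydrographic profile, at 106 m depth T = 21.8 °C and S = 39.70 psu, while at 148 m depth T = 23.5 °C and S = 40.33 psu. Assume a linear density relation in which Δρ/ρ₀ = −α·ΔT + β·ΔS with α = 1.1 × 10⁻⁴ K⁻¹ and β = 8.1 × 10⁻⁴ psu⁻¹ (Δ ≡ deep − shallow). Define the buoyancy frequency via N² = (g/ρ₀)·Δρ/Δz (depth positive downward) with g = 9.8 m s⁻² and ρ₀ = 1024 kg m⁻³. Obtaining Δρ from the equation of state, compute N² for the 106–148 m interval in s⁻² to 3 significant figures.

7.54 × 10⁻⁵ s⁻²

ΔT = +1.7 K, ΔS = +0.63 psu (deep − shallow).
Δρ/ρ₀ = −αΔT + βΔS = -1.87 × 10⁻⁴ + 5.103 × 10⁻⁴ = 3.233 × 10⁻⁴, so Δρ ≈ 0.3311 kg m⁻³.
N² = (g/ρ₀)·Δρ/Δz = g·(Δρ/ρ₀)/Δz = 9.8 × 3.233 × 10⁻⁴ / 42 = 7.5437 × 10⁻⁵ s⁻² ≈ 7.54 × 10⁻⁵ s⁻².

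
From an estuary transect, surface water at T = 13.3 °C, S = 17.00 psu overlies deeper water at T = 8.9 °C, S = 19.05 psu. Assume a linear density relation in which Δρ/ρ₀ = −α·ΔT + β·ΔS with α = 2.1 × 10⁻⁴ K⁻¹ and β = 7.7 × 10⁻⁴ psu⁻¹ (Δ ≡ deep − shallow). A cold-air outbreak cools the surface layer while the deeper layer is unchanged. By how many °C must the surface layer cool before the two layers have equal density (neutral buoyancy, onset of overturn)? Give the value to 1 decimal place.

11.9 °C

Neutral buoyancy requires Δρ = 0, i.e. −α(T_deep − T_surf′) + β(S_deep − S_surf) = 0.
T_surf′ = T_deep − (β/α)·ΔS = 8.9 − (7.7 × 10⁻⁴/2.1 × 10⁻⁴)·(+2.05) = 1.383 °C.
Cooling required: 13.3 − (1.383) = 11.917 °C.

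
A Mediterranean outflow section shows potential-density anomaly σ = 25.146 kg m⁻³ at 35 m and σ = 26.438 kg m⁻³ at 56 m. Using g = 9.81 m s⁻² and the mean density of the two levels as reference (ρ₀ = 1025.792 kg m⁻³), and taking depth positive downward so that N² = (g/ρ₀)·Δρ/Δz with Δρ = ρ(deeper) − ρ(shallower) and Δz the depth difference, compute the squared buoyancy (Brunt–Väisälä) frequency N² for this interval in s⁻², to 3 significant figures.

5.88 × 10⁻⁴ s⁻²

Δρ = 1026.438 − 1025.146 = 1.292 kg m⁻³ over Δz = 56 − 35 = 21 m.
N² = (9.81/1025.792) × (1.292/21) = 5.8837 × 10⁻⁴ s⁻² ≈ 5.88 × 10⁻⁴ s⁻².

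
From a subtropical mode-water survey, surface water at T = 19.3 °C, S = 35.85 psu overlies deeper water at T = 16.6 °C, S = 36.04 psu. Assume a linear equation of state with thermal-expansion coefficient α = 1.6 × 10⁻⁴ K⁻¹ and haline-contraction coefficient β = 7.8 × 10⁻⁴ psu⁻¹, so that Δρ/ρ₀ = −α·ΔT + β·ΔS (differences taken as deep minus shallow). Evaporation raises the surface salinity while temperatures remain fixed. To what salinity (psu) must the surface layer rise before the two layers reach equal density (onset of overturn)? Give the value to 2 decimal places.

Neutral buoyancy requires −α(T_deep − T_surf) + β(S_deep − S_surf′) = 0.
S_surf′ = S_deep − (α/β)·ΔT = 36.04 − (1.6 × 10⁻⁴/7.8 × 10⁻⁴)·(-2.7) = 36.5938 psu.
Increase required: 36.5938 − 35.85 = 0.7438 psu.

36.59 psu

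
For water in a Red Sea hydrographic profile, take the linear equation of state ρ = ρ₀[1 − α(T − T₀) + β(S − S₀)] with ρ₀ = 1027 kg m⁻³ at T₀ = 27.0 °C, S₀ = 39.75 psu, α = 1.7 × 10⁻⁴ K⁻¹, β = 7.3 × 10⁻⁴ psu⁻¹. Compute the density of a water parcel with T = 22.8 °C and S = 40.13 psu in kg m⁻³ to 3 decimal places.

T − T₀ = -4.2 K, S − S₀ = +0.38 psu.
Bracket = 1 − α·(-4.2) + β·(+0.38) = 1 + (9.914 × 10⁻⁴) = 1.0009914.
ρ = 1027 × 1.0009914 = 1028.018 kg m⁻³.

1028.018 kg m⁻³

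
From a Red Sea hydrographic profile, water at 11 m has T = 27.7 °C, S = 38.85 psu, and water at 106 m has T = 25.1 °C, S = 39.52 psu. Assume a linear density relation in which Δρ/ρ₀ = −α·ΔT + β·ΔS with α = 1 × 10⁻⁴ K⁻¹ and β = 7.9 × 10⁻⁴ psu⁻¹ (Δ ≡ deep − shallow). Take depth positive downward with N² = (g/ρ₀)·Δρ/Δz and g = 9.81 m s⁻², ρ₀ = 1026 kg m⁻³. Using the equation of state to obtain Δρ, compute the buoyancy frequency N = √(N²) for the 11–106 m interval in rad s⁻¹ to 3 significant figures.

9.03 × 10⁻³ rad s⁻¹

ΔT = -2.6 K, ΔS = +0.67 psu (deep − shallow).
Δρ/ρ₀ = −αΔT + βΔS = 2.60 × 10⁻⁴ + 5.293 × 10⁻⁴ = 7.893 × 10⁻⁴, so Δρ ≈ 0.8098 kg m⁻³.
N² = (g/ρ₀)·Δρ/Δz = g·(Δρ/ρ₀)/Δz = 9.81 × 7.893 × 10⁻⁴ / 95 = 8.1506 × 10⁻⁵ s⁻².
N = √(8.1506 × 10⁻⁵) = 9.0281 × 10⁻³ rad s⁻¹ ≈ 9.03 × 10⁻³ rad s⁻¹.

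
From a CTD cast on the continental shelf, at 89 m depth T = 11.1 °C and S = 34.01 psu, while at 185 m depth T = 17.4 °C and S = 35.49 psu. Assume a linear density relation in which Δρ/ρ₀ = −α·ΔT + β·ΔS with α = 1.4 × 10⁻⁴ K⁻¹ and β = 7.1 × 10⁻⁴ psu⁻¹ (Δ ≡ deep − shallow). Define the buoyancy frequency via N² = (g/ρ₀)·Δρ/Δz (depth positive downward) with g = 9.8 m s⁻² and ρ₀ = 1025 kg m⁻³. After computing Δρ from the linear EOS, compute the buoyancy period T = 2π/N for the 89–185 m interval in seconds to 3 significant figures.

ΔT = +6.3 K, ΔS = +1.48 psu (deep − shallow).
Δρ/ρ₀ = −αΔT + βΔS = -8.82 × 10⁻⁴ + 1.0508 × 10⁻³ = 1.688 × 10⁻⁴, so Δρ ≈ 0.1730 kg m⁻³.
N² = (g/ρ₀)·Δρ/Δz = g·(Δρ/ρ₀)/Δz = 9.8 × 1.688 × 10⁻⁴ / 96 = 1.7232 × 10⁻⁵ s⁻².
N = √(1.7232 × 10⁻⁵) = 4.1511 × 10⁻³ rad s⁻¹ → T = 2π/N = 1.5136 × 10³ s ≈ 1.51 × 10³ s.

1.51 × 10³ s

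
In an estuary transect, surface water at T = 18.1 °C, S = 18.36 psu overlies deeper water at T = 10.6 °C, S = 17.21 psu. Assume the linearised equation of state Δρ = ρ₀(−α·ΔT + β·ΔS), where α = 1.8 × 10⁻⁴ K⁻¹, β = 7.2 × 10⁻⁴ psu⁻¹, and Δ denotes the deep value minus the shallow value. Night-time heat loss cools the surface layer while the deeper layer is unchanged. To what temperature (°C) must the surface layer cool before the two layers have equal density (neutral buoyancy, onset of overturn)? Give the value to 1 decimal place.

Neutral buoyancy requires Δρ = 0, i.e. −α(T_deep − T_surf′) + β(S_deep − S_surf) = 0.
T_surf′ = T_deep − (β/α)·ΔS = 10.6 − (7.2 × 10⁻⁴/1.8 × 10⁻⁴)·(-1.15) = 15.200 °C.
Cooling required: 18.1 − (15.200) = 2.900 °C.

15.2 °C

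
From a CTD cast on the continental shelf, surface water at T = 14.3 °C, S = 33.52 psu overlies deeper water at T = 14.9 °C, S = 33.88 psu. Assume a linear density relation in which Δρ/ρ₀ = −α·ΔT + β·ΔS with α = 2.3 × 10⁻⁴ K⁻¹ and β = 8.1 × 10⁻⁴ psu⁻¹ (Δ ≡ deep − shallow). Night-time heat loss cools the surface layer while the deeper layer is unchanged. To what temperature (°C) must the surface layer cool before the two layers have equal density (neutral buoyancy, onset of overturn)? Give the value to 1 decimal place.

Neutral buoyancy requires Δρ = 0, i.e. −α(T_deep − T_surf′) + β(S_deep − S_surf) = 0.
T_surf′ = T_deep − (β/α)·ΔS = 14.9 − (8.1 × 10⁻⁴/2.3 × 10⁻⁴)·(+0.36) = 13.632 °C.
Cooling required: 14.3 − (13.632) = 0.668 °C.

13.6 °C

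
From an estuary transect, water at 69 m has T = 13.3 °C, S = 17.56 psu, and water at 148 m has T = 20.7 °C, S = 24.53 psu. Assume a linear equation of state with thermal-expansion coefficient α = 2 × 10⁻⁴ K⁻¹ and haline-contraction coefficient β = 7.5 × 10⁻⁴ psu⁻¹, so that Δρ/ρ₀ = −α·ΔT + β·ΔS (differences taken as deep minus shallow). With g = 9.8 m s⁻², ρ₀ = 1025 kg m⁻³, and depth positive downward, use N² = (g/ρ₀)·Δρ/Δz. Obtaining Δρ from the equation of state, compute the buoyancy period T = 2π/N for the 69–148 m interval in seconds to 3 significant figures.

ΔT = +7.4 K, ΔS = +6.97 psu (deep − shallow).
Δρ/ρ₀ = −αΔT + βΔS = -1.48 × 10⁻³ + 5.2275 × 10⁻³ = 3.7475 × 10⁻³, so Δρ ≈ 3.841 kg m⁻³.
N² = (g/ρ₀)·Δρ/Δz = g·(Δρ/ρ₀)/Δz = 9.8 × 3.7475 × 10⁻³ / 79 = 4.6488 × 10⁻⁴ s⁻².
N = √(4.6488 × 10⁻⁴) = 0.021561 rad s⁻¹ → T = 2π/N = 291.41 s ≈ 291 s.

291 s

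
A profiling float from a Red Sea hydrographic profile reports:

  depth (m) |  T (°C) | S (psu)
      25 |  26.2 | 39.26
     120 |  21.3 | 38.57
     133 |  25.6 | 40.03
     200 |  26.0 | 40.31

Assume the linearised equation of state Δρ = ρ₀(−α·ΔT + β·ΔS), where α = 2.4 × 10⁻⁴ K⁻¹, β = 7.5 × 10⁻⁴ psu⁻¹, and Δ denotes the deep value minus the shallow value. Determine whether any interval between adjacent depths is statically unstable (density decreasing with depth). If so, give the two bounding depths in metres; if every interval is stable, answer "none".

Evaluate Δρ/ρ₀ = −αΔT + βΔS across each adjacent pair:
  25–120 m: −αΔT+βΔS = −(2.4 × 10⁻⁴)(-4.9)+(7.5 × 10⁻⁴)(-0.69) = 6.6 × 10⁻⁴ → stable
  120–133 m: −αΔT+βΔS = −(2.4 × 10⁻⁴)(+4.3)+(7.5 × 10⁻⁴)(+1.46) = 6.3 × 10⁻⁵ → stable
  133–200 m: −αΔT+βΔS = −(2.4 × 10⁻⁴)(+0.4)+(7.5 × 10⁻⁴)(+0.28) = 1.1 × 10⁻⁴ → stable
Every interval has Δρ > 0: the column is stably stratified throughout.

none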